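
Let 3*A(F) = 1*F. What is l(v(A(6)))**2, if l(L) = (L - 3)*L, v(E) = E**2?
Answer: 16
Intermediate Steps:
A(F) = F/3 (A(F) = (1*F)/3 = F/3)
l(L) = L*(-3 + L) (l(L) = (-3 + L)*L = L*(-3 + L))
l(v(A(6)))**2 = (((1/3)*6)**2*(-3 + ((1/3)*6)**2))**2 = (2**2*(-3 + 2**2))**2 = (4*(-3 + 4))**2 = (4*1)**2 = 4**2 = 16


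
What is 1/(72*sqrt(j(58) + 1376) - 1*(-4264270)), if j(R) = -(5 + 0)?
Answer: 2132135/9091995762818 - 18*sqrt(1371)/4545997881409 ≈ 2.3436e-7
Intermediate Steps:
j(R) = -5 (j(R) = -1*5 = -5)
1/(72*sqrt(j(58) + 1376) - 1*(-4264270)) = 1/(72*sqrt(-5 + 1376) - 1*(-4264270)) = 1/(72*sqrt(1371) + 4264270) = 1/(4264270 + 72*sqrt(1371))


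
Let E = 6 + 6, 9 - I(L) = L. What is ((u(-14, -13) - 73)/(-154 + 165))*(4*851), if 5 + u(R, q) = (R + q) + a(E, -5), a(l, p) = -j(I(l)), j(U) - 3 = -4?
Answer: -354016/11 ≈ -32183.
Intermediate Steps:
I(L) = 9 - L
E = 12
j(U) = -1 (j(U) = 3 - 4 = -1)
a(l, p) = 1 (a(l, p) = -1*(-1) = 1)
u(R, q) = -4 + R + q (u(R, q) = -5 + ((R + q) + 1) = -5 + (1 + R + q) = -4 + R + q)
((u(-14, -13) - 73)/(-154 + 165))*(4*851) = (((-4 - 14 - 13) - 73)/(-154 + 165))*(4*851) = ((-31 - 73)/11)*3404 = -104*1/11*3404 = -104/11*3404 = -354016/11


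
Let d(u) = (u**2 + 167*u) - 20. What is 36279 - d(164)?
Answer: -17985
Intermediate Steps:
d(u) = -20 + u**2 + 167*u
36279 - d(164) = 36279 - (-20 + 164**2 + 167*164) = 36279 - (-20 + 26896 + 27388) = 36279 - 1*54264 = 36279 - 54264 = -17985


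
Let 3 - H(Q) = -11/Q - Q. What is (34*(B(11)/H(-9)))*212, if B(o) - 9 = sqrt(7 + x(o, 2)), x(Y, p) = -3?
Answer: -713592/65 ≈ -10978.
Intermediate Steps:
H(Q) = 3 + Q + 11/Q (H(Q) = 3 - (-11/Q - Q) = 3 - (-Q - 11/Q) = 3 + (Q + 11/Q) = 3 + Q + 11/Q)
B(o) = 11 (B(o) = 9 + sqrt(7 - 3) = 9 + sqrt(4) = 9 + 2 = 11)
(34*(B(11)/H(-9)))*212 = (34*(11/(3 - 9 + 11/(-9))))*212 = (34*(11/(3 - 9 + 11*(-1/9))))*212 = (34*(11/(3 - 9 - 11/9)))*212 = (34*(11/(-65/9)))*212 = (34*(11*(-9/65)))*212 = (34*(-99/65))*212 = -3366/65*212 = -713592/65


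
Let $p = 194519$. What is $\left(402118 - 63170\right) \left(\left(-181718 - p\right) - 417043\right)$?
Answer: $-268880669440$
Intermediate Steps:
$\left(402118 - 63170\right) \left(\left(-181718 - p\right) - 417043\right) = \left(402118 - 63170\right) \left(\left(-181718 - 194519\right) - 417043\right) = 338948 \left(\left(-181718 - 194519\right) - 417043\right) = 338948 \left(-376237 - 417043\right) = 338948 \left(-793280\right) = -268880669440$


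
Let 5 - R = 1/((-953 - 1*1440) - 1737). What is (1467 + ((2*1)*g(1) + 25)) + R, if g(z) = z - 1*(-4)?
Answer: 6223911/4130 ≈ 1507.0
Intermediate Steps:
g(z) = 4 + z (g(z) = z + 4 = 4 + z)
R = 20651/4130 (R = 5 - 1/((-953 - 1*1440) - 1737) = 5 - 1/((-953 - 1440) - 1737) = 5 - 1/(-2393 - 1737) = 5 - 1/(-4130) = 5 - 1*(-1/4130) = 5 + 1/4130 = 20651/4130 ≈ 5.0002)
(1467 + ((2*1)*g(1) + 25)) + R = (1467 + ((2*1)*(4 + 1) + 25)) + 20651/4130 = (1467 + (2*5 + 25)) + 20651/4130 = (1467 + (10 + 25)) + 20651/4130 = (1467 + 35) + 20651/4130 = 1502 + 20651/4130 = 6223911/4130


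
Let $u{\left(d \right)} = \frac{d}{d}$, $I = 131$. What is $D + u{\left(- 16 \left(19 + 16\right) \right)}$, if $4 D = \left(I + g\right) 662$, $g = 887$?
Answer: $168480$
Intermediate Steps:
$u{\left(d \right)} = 1$
$D = 168479$ ($D = \frac{\left(131 + 887\right) 662}{4} = \frac{1018 \cdot 662}{4} = \frac{1}{4} \cdot 673916 = 168479$)
$D + u{\left(- 16 \left(19 + 16\right) \right)} = 168479 + 1 = 168480$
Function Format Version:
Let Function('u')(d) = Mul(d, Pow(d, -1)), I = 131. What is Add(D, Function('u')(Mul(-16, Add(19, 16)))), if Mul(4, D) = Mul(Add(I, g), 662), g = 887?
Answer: 168480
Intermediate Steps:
Function('u')(d) = 1
D = 168479 (D = Mul(Rational(1, 4), Mul(Add(131, 887), 662)) = Mul(Rational(1, 4), Mul(1018, 662)) = Mul(Rational(1, 4), 673916) = 168479)
Add(D, Function('u')(Mul(-16, Add(19, 16)))) = Add(168479, 1) = 168480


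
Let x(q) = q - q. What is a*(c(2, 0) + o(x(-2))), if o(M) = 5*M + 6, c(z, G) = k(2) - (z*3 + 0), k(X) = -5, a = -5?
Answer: 25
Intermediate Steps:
c(z, G) = -5 - 3*z (c(z, G) = -5 - (z*3 + 0) = -5 - (3*z + 0) = -5 - 3*z)
x(q) = 0
o(M) = 6 + 5*M
a*(c(2, 0) + o(x(-2))) = -5*((-5 - 3*2) + (6 + 5*0)) = -5*((-5 - 6) + (6 + 0)) = -5*(-11 + 6) = -5*(-5) = 25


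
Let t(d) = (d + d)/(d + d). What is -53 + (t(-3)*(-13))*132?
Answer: -1769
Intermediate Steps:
t(d) = 1 (t(d) = (2*d)/((2*d)) = (2*d)*(1/(2*d)) = 1)
-53 + (t(-3)*(-13))*132 = -53 + (1*(-13))*132 = -53 - 13*132 = -53 - 1716 = -1769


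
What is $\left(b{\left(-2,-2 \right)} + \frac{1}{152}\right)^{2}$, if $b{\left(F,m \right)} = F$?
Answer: $\frac{91809}{23104} \approx 3.9737$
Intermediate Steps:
$\left(b{\left(-2,-2 \right)} + \frac{1}{152}\right)^{2} = \left(-2 + \frac{1}{152}\right)^{2} = \left(- \frac{303}{152}\right)^{2} = \frac{91809}{23104}$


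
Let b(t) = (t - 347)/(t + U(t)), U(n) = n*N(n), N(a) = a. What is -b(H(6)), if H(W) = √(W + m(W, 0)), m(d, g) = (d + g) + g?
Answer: 348/11 - 359*√3/66 ≈ 22.215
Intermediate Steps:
m(d, g) = d + 2*g
U(n) = n² (U(n) = n*n = n²)
H(W) = √2*√W (H(W) = √(W + (W + 2*0)) = √(W + (W + 0)) = √(W + W) = √(2*W) = √2*√W)
b(t) = (-347 + t)/(t + t²) (b(t) = (t - 347)/(t + t²) = (-347 + t)/(t + t²))
-b(H(6)) = -(-347 + √2*√6)/((√2*√6)*(1 + √2*√6)) = -(-347 + 2*√3)/((2*√3)*(1 + 2*√3)) = -√3/6*(-347 + 2*√3)/(1 + 2*√3) = -√3*(-347 + 2*√3)/(6*(1 + 2*√3))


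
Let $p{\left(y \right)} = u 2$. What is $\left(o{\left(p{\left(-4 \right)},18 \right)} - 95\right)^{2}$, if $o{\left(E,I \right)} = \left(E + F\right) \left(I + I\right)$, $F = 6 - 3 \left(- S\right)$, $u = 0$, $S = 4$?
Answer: $305809$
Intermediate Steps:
$F = 18$ ($F = 6 - 3 \left(\left(-1\right) 4\right) = 6 - -12 = 6 + 12 = 18$)
$p{\left(y \right)} = 0$ ($p{\left(y \right)} = 0 \cdot 2 = 0$)
$o{\left(E,I \right)} = 2 I \left(18 + E\right)$ ($o{\left(E,I \right)} = \left(E + 18\right) \left(I + I\right) = \left(18 + E\right) 2 I = 2 I \left(18 + E\right)$)
$\left(o{\left(p{\left(-4 \right)},18 \right)} - 95\right)^{2} = \left(2 \cdot 18 \left(18 + 0\right) - 95\right)^{2} = \left(2 \cdot 18 \cdot 18 - 95\right)^{2} = \left(648 - 95\right)^{2} = 553^{2} = 305809$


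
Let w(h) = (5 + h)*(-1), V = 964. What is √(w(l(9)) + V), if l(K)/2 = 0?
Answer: √959 ≈ 30.968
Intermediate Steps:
l(K) = 0 (l(K) = 2*0 = 0)
w(h) = -5 - h
√(w(l(9)) + V) = √((-5 - 1*0) + 964) = √((-5 + 0) + 964) = √(-5 + 964) = √959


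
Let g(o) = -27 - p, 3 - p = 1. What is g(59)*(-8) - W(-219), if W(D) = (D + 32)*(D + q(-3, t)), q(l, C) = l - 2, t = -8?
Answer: -41656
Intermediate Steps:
p = 2 (p = 3 - 1*1 = 3 - 1 = 2)
g(o) = -29 (g(o) = -27 - 1*2 = -27 - 2 = -29)
q(l, C) = -2 + l
W(D) = (-5 + D)*(32 + D) (W(D) = (D + 32)*(D + (-2 - 3)) = (32 + D)*(D - 5) = (32 + D)*(-5 + D) = (-5 + D)*(32 + D))
g(59)*(-8) - W(-219) = -29*(-8) - (-160 + (-219)² + 27*(-219)) = 232 - (-160 + 47961 - 5913) = 232 - 1*41888 = 232 - 41888 = -41656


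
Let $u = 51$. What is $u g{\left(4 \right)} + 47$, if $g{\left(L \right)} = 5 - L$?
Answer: $98$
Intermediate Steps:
$u g{\left(4 \right)} + 47 = 51 \left(5 - 4\right) + 47 = 51 \cdot 1 + 47 = 51 + 47 = 98$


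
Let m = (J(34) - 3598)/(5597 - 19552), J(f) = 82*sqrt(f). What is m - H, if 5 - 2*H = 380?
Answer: 5240321/27910 - 82*sqrt(34)/13955 ≈ 187.72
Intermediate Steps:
H = -375/2 (H = 5/2 - 1/2*380 = 5/2 - 190 = -375/2 ≈ -187.50)
m = 3598/13955 - 82*sqrt(34)/13955 (m = (82*sqrt(34) - 3598)/(5597 - 19552) = (-3598 + 82*sqrt(34))/(-13955) = (-3598 + 82*sqrt(34))*(-1/13955) = 3598/13955 - 82*sqrt(34)/13955 ≈ 0.22357)
m - H = (3598/13955 - 82*sqrt(34)/13955) - 1*(-375/2) = (3598/13955 - 82*sqrt(34)/13955) + 375/2 = 5240321/27910 - 82*sqrt(34)/13955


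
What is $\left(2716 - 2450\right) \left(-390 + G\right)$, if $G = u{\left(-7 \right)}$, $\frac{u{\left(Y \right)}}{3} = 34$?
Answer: $-76608$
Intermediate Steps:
$u{\left(Y \right)} = 102$ ($u{\left(Y \right)} = 3 \cdot 34 = 102$)
$G = 102$
$\left(2716 - 2450\right) \left(-390 + G\right) = \left(2716 - 2450\right) \left(-390 + 102\right) = 266 \left(-288\right) = -76608$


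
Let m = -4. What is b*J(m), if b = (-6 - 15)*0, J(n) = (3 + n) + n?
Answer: 0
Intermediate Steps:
J(n) = 3 + 2*n
b = 0 (b = -21*0 = 0)
b*J(m) = 0*(3 + 2*(-4)) = 0*(3 - 8) = 0*(-5) = 0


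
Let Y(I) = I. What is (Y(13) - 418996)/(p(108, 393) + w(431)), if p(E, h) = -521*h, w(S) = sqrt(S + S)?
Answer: 85788026199/41923790147 + 418983*sqrt(862)/41923790147 ≈ 2.0466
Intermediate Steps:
w(S) = sqrt(2)*sqrt(S) (w(S) = sqrt(2*S) = sqrt(2)*sqrt(S))
(Y(13) - 418996)/(p(108, 393) + w(431)) = (13 - 418996)/(-521*393 + sqrt(2)*sqrt(431)) = -418983/(-204753 + sqrt(862))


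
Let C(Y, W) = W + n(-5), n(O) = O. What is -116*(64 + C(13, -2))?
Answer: -6612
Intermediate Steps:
C(Y, W) = -5 + W (C(Y, W) = W - 5 = -5 + W)
-116*(64 + C(13, -2)) = -116*(64 + (-5 - 2)) = -116*(64 - 7) = -116*57 = -6612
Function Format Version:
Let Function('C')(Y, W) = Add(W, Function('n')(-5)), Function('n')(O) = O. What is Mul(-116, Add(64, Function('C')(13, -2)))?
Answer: -6612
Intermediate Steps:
Function('C')(Y, W) = Add(-5, W) (Function('C')(Y, W) = Add(W, -5) = Add(-5, W))
Mul(-116, Add(64, Function('C')(13, -2))) = Mul(-116, Add(64, Add(-5, -2))) = Mul(-116, Add(64, -7)) = Mul(-116, 57) = -6612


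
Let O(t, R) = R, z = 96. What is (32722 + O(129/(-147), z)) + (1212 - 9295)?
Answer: 24735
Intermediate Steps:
(32722 + O(129/(-147), z)) + (1212 - 9295) = (32722 + 96) + (1212 - 9295) = 32818 - 8083 = 24735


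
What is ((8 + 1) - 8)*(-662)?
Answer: -662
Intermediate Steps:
((8 + 1) - 8)*(-662) = (9 - 8)*(-662) = 1*(-662) = -662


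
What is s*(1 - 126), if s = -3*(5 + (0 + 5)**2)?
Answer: 11250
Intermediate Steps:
s = -90 (s = -3*(5 + 5**2) = -3*(5 + 25) = -3*30 = -90)
s*(1 - 126) = -90*(1 - 126) = -90*(-125) = 11250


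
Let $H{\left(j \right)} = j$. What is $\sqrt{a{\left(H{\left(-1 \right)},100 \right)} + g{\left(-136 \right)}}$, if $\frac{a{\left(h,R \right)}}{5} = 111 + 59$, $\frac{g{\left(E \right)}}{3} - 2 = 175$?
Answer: $\sqrt{1381} \approx 37.162$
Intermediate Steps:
$g{\left(E \right)} = 531$ ($g{\left(E \right)} = 6 + 3 \cdot 175 = 6 + 525 = 531$)
$a{\left(h,R \right)} = 850$ ($a{\left(h,R \right)} = 5 \left(111 + 59\right) = 5 \cdot 170 = 850$)
$\sqrt{a{\left(H{\left(-1 \right)},100 \right)} + g{\left(-136 \right)}} = \sqrt{850 + 531} = \sqrt{1381}$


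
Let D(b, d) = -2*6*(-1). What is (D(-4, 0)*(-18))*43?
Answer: -9288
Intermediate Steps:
D(b, d) = 12 (D(b, d) = -12*(-1) = 12)
(D(-4, 0)*(-18))*43 = (12*(-18))*43 = -216*43 = -9288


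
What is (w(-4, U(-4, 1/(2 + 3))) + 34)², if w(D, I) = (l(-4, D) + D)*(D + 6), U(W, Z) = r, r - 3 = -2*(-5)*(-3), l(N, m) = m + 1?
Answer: 400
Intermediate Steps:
l(N, m) = 1 + m
r = -27 (r = 3 - 2*(-5)*(-3) = 3 + 10*(-3) = 3 - 30 = -27)
U(W, Z) = -27
w(D, I) = (1 + 2*D)*(6 + D) (w(D, I) = ((1 + D) + D)*(D + 6) = (1 + 2*D)*(6 + D))
(w(-4, U(-4, 1/(2 + 3))) + 34)² = ((6 + 2*(-4)² + 13*(-4)) + 34)² = ((6 + 2*16 - 52) + 34)² = ((6 + 32 - 52) + 34)² = (-14 + 34)² = 20² = 400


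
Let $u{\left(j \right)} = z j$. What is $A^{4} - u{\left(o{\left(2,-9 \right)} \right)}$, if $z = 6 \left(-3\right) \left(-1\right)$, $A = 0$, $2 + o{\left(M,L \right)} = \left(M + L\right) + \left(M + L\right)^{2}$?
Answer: $-720$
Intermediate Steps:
$o{\left(M,L \right)} = -2 + L + M + \left(L + M\right)^{2}$ ($o{\left(M,L \right)} = -2 + \left(\left(M + L\right) + \left(M + L\right)^{2}\right) = -2 + \left(\left(L + M\right) + \left(L + M\right)^{2}\right) = -2 + \left(L + M + \left(L + M\right)^{2}\right) = -2 + L + M + \left(L + M\right)^{2}$)
$z = 18$ ($z = \left(-18\right) \left(-1\right) = 18$)
$u{\left(j \right)} = 18 j$
$A^{4} - u{\left(o{\left(2,-9 \right)} \right)} = 0^{4} - 18 \left(-2 - 9 + 2 + \left(-9 + 2\right)^{2}\right) = 0 - 18 \left(-2 - 9 + 2 + \left(-7\right)^{2}\right) = 0 - 18 \left(-2 - 9 + 2 + 49\right) = 0 - 18 \cdot 40 = 0 - 720 = -720$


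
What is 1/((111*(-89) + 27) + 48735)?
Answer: 1/38883 ≈ 2.5718e-5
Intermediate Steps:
1/((111*(-89) + 27) + 48735) = 1/((-9879 + 27) + 48735) = 1/(-9852 + 48735) = 1/38883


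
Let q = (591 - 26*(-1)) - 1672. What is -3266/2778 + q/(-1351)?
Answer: -740788/1876539 ≈ -0.39476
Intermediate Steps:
q = -1055 (q = (591 + 26) - 1672 = 617 - 1672 = -1055)
-3266/2778 + q/(-1351) = -3266/2778 - 1055/(-1351) = -3266*1/2778 - 1055*(-1/1351) = -1633/1389 + 1055/1351 = -740788/1876539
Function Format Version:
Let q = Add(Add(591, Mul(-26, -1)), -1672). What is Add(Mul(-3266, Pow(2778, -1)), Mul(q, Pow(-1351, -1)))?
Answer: Rational(-740788, 1876539) ≈ -0.39476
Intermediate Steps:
q = -1055 (q = Add(Add(591, 26), -1672) = Add(617, -1672) = -1055)
Add(Mul(-3266, Pow(2778, -1)), Mul(q, Pow(-1351, -1))) = Add(Mul(-3266, Pow(2778, -1)), Mul(-1055, Pow(-1351, -1))) = Add(Mul(-3266, Rational(1, 2778)), Mul(-1055, Rational(-1, 1351))) = Add(Rational(-1633, 1389), Rational(1055, 1351)) = Rational(-740788, 1876539)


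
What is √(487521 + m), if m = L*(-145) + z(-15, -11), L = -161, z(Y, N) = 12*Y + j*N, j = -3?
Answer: √510719 ≈ 714.65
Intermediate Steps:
z(Y, N) = -3*N + 12*Y (z(Y, N) = 12*Y - 3*N = -3*N + 12*Y)
m = 23198 (m = -161*(-145) + (-3*(-11) + 12*(-15)) = 23345 + (33 - 180) = 23345 - 147 = 23198)
√(487521 + m) = √(487521 + 23198) = √510719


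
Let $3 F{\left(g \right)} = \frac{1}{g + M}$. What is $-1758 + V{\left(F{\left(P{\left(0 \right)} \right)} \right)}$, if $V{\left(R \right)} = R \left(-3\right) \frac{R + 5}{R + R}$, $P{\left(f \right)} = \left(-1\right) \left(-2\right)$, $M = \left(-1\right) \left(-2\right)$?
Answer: $- \frac{14125}{8} \approx -1765.6$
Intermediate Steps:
$M = 2$
$P{\left(f \right)} = 2$
$F{\left(g \right)} = \frac{1}{3 \left(2 + g\right)}$ ($F{\left(g \right)} = \frac{1}{3 \left(g + 2\right)} = \frac{1}{3 \left(2 + g\right)}$)
$V{\left(R \right)} = - \frac{15}{2} - \frac{3 R}{2}$ ($V{\left(R \right)} = - 3 R \frac{5 + R}{2 R} = - \frac{15}{2} - \frac{3 R}{2}$)
$-1758 + V{\left(F{\left(P{\left(0 \right)} \right)} \right)} = -1758 - \left(\frac{15}{2} + \frac{3 \frac{1}{3 \left(2 + 2\right)}}{2}\right) = -1758 - \left(\frac{15}{2} + \frac{3 \frac{1}{3 \cdot 4}}{2}\right) = -1758 - \left(\frac{15}{2} + \frac{3 \cdot \frac{1}{3} \cdot \frac{1}{4}}{2}\right) = -1758 - \frac{61}{8} = - \frac{14125}{8}$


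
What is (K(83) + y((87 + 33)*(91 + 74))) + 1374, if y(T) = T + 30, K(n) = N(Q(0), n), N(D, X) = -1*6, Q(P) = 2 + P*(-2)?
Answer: 21198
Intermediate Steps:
Q(P) = 2 - 2*P
N(D, X) = -6
K(n) = -6
y(T) = 30 + T
(K(83) + y((87 + 33)*(91 + 74))) + 1374 = (-6 + (30 + (87 + 33)*(91 + 74))) + 1374 = (-6 + (30 + 120*165)) + 1374 = (-6 + (30 + 19800)) + 1374 = (-6 + 19830) + 1374 = 19824 + 1374 = 21198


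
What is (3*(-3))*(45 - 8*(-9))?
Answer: -1053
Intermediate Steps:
(3*(-3))*(45 - 8*(-9)) = -9*(45 + 72) = -9*117 = -1053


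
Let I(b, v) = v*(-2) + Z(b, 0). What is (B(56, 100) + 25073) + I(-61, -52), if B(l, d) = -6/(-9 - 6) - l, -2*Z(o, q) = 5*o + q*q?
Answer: 252739/10 ≈ 25274.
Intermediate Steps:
Z(o, q) = -5*o/2 - q²/2 (Z(o, q) = -(5*o + q*q)/2 = -(5*o + q²)/2 = -(q² + 5*o)/2 = -5*o/2 - q²/2)
I(b, v) = -2*v - 5*b/2 (I(b, v) = v*(-2) + (-5*b/2 - ½*0²) = -2*v + (-5*b/2 - ½*0) = -2*v + (-5*b/2 + 0) = -2*v - 5*b/2)
B(l, d) = ⅖ - l (B(l, d) = -6/(-15) - l = -1/15*(-6) - l = ⅖ - l)
(B(56, 100) + 25073) + I(-61, -52) = ((⅖ - 1*56) + 25073) + (-2*(-52) - 5/2*(-61)) = ((⅖ - 56) + 25073) + (104 + 305/2) = (-278/5 + 25073) + 513/2 = 125087/5 + 513/2 = 252739/10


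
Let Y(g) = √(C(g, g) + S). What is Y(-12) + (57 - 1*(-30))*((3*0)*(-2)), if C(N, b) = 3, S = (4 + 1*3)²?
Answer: 2*√13 ≈ 7.2111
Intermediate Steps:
S = 49 (S = (4 + 3)² = 7² = 49)
Y(g) = 2*√13 (Y(g) = √(3 + 49) = √52 = 2*√13)
Y(-12) + (57 - 1*(-30))*((3*0)*(-2)) = 2*√13 + (57 - 1*(-30))*((3*0)*(-2)) = 2*√13 + (57 + 30)*(0*(-2)) = 2*√13 + 87*0 = 2*√13 + 0 = 2*√13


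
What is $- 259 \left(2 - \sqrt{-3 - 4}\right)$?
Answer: $-518 + 259 i \sqrt{7} \approx -518.0 + 685.25 i$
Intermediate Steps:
$- 259 \left(2 - \sqrt{-3 - 4}\right) = - 259 \left(2 - \sqrt{-7}\right) = - 259 \left(2 - i \sqrt{7}\right) = -518 + 259 i \sqrt{7}$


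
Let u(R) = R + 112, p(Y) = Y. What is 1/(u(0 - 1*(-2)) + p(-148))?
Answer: -1/34 ≈ -0.029412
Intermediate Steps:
u(R) = 112 + R
1/(u(0 - 1*(-2)) + p(-148)) = 1/((112 + (0 - 1*(-2))) - 148) = 1/((112 + (0 + 2)) - 148) = 1/((112 + 2) - 148) = 1/(114 - 148) = 1/(-34) = -1/34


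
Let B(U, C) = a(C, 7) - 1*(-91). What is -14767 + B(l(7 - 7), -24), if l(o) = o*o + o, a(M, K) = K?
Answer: -14669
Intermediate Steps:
l(o) = o + o² (l(o) = o² + o = o + o²)
B(U, C) = 98 (B(U, C) = 7 - 1*(-91) = 7 + 91 = 98)
-14767 + B(l(7 - 7), -24) = -14767 + 98 = -14669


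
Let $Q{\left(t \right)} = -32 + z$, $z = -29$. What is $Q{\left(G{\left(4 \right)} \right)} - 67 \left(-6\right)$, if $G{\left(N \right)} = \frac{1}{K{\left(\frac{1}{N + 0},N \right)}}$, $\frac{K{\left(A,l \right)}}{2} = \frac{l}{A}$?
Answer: $341$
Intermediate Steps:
$K{\left(A,l \right)} = \frac{2 l}{A}$ ($K{\left(A,l \right)} = 2 \frac{l}{A} = \frac{2 l}{A}$)
$G{\left(N \right)} = \frac{1}{2 N^{2}}$ ($G{\left(N \right)} = \frac{1}{2 N \frac{1}{\frac{1}{N + 0}}} = \frac{1}{2 N \frac{1}{\frac{1}{N}}} = \frac{1}{2 N N} = \frac{1}{2 N^{2}}$)
$Q{\left(t \right)} = -61$ ($Q{\left(t \right)} = -32 - 29 = -61$)
$Q{\left(G{\left(4 \right)} \right)} - 67 \left(-6\right) = -61 - 67 \left(-6\right) = -61 - -402 = -61 + 402 = 341$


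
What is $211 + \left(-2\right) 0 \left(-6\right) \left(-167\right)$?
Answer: $211$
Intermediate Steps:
$211 + \left(-2\right) 0 \left(-6\right) \left(-167\right) = 211 + 0 \left(-6\right) \left(-167\right) = 211 + 0 \left(-167\right) = 211 + 0 = 211$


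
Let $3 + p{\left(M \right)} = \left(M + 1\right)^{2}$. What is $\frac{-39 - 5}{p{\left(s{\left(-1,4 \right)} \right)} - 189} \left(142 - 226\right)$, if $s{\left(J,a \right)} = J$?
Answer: $- \frac{77}{4} \approx -19.25$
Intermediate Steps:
$p{\left(M \right)} = -3 + \left(1 + M\right)^{2}$ ($p{\left(M \right)} = -3 + \left(M + 1\right)^{2} = -3 + \left(1 + M\right)^{2}$)
$\frac{-39 - 5}{p{\left(s{\left(-1,4 \right)} \right)} - 189} \left(142 - 226\right) = \frac{-39 - 5}{\left(-3 + \left(1 - 1\right)^{2}\right) - 189} \left(142 - 226\right) = - \frac{44}{\left(-3 + 0^{2}\right) - 189} \left(-84\right) = - \frac{44}{\left(-3 + 0\right) - 189} \left(-84\right) = - \frac{44}{-3 - 189} \left(-84\right) = - \frac{44}{-192} \left(-84\right) = \left(-44\right) \left(- \frac{1}{192}\right) \left(-84\right) = \frac{11}{48} \left(-84\right) = - \frac{77}{4}$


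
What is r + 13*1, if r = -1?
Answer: 12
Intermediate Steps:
r + 13*1 = -1 + 13*1 = -1 + 13 = 12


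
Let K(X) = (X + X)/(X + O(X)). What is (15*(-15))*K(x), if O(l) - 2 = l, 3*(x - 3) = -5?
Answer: -900/7 ≈ -128.57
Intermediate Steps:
x = 4/3 (x = 3 + (1/3)*(-5) = 3 - 5/3 = 4/3 ≈ 1.3333)
O(l) = 2 + l
K(X) = 2*X/(2 + 2*X) (K(X) = (X + X)/(X + (2 + X)) = (2*X)/(2 + 2*X) = 2*X/(2 + 2*X))
(15*(-15))*K(x) = (15*(-15))*(4/(3*(1 + 4/3))) = -300/7/3 = -300*3/7 = -225*4/7 = -900/7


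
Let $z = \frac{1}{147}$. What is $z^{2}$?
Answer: $\frac{1}{21609} \approx 4.6277 \cdot 10^{-5}$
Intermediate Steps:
$z = \frac{1}{147} \approx 0.0068027$
$z^{2} = \left(\frac{1}{147}\right)^{2} = \frac{1}{21609}$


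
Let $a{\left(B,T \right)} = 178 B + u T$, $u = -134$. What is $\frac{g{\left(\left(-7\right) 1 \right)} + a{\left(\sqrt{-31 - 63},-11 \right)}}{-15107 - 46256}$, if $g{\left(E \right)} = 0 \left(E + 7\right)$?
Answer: $- \frac{1474}{61363} - \frac{178 i \sqrt{94}}{61363} \approx -0.024021 - 0.028124 i$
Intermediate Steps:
$a{\left(B,T \right)} = - 134 T + 178 B$ ($a{\left(B,T \right)} = 178 B - 134 T = - 134 T + 178 B$)
$g{\left(E \right)} = 0$ ($g{\left(E \right)} = 0 \left(7 + E\right) = 0$)
$\frac{g{\left(\left(-7\right) 1 \right)} + a{\left(\sqrt{-31 - 63},-11 \right)}}{-15107 - 46256} = \frac{0 + \left(\left(-134\right) \left(-11\right) + 178 \sqrt{-31 - 63}\right)}{-15107 - 46256} = \frac{0 + \left(1474 + 178 \sqrt{-94}\right)}{-61363} = \left(0 + \left(1474 + 178 i \sqrt{94}\right)\right) \left(- \frac{1}{61363}\right) = \left(1474 + 178 i \sqrt{94}\right) \left(- \frac{1}{61363}\right) = - \frac{1474}{61363} - \frac{178 i \sqrt{94}}{61363}$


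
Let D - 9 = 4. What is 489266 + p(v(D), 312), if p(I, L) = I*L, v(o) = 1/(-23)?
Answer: 11252806/23 ≈ 4.8925e+5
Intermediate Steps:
D = 13 (D = 9 + 4 = 13)
v(o) = -1/23
489266 + p(v(D), 312) = 489266 - 1/23*312 = 489266 - 312/23 = 11252806/23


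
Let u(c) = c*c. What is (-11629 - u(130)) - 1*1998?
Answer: -30527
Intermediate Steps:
u(c) = c²
(-11629 - u(130)) - 1*1998 = (-11629 - 1*130²) - 1*1998 = (-11629 - 1*16900) - 1998 = (-11629 - 16900) - 1998 = -28529 - 1998 = -30527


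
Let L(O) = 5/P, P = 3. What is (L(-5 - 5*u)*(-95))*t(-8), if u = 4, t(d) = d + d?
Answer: 7600/3 ≈ 2533.3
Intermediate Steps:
t(d) = 2*d
L(O) = 5/3
(L(-5 - 5*u)*(-95))*t(-8) = ((5/3)*(-95))*(2*(-8)) = -475/3*(-16) = 7600/3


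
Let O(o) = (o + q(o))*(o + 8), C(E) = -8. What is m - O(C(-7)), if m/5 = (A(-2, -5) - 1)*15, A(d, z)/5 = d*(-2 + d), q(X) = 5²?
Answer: 2925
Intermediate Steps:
q(X) = 25
A(d, z) = 5*d*(-2 + d) (A(d, z) = 5*(d*(-2 + d)) = 5*d*(-2 + d))
O(o) = (8 + o)*(25 + o) (O(o) = (o + 25)*(o + 8) = (25 + o)*(8 + o) = (8 + o)*(25 + o))
m = 2925 (m = 5*((5*(-2)*(-2 - 2) - 1)*15) = 5*((5*(-2)*(-4) - 1)*15) = 5*((40 - 1)*15) = 5*(39*15) = 5*585 = 2925)
m - O(C(-7)) = 2925 - (200 + (-8)² + 33*(-8)) = 2925 - (200 + 64 - 264) = 2925 - 1*0 = 2925 + 0 = 2925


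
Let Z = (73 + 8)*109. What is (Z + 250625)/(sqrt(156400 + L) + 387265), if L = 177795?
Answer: 10047745331/14997384603 - 129727*sqrt(334195)/74986923015 ≈ 0.66897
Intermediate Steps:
Z = 8829 (Z = 81*109 = 8829)
(Z + 250625)/(sqrt(156400 + L) + 387265) = (8829 + 250625)/(sqrt(156400 + 177795) + 387265) = 259454/(sqrt(334195) + 387265) = 259454/(387265 + sqrt(334195))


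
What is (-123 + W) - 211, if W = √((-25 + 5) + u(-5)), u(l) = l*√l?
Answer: -334 + √(-20 - 5*I*√5) ≈ -332.79 - 4.6321*I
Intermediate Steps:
u(l) = l^(3/2)
W = √(-20 - 5*I*√5) (W = √((-25 + 5) + (-5)^(3/2)) = √(-20 - 5*I*√5) ≈ 1.2068 - 4.6321*I)
(-123 + W) - 211 = (-123 + √(-20 - 5*I*√5)) - 211 = -334 + √(-20 - 5*I*√5)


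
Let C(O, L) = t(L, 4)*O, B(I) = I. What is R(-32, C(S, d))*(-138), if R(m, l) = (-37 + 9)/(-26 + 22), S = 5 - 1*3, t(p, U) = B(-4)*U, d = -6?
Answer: -966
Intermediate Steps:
t(p, U) = -4*U
S = 2 (S = 5 - 3 = 2)
C(O, L) = -16*O (C(O, L) = (-4*4)*O = -16*O)
R(m, l) = 7 (R(m, l) = -28/(-4) = -28*(-¼) = 7)
R(-32, C(S, d))*(-138) = 7*(-138) = -966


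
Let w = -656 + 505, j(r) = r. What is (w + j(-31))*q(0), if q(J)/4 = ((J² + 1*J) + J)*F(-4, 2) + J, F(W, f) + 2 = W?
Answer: 0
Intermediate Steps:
F(W, f) = -2 + W
w = -151
q(J) = -44*J - 24*J² (q(J) = 4*(((J² + 1*J) + J)*(-2 - 4) + J) = 4*(((J² + J) + J)*(-6) + J) = 4*(((J + J²) + J)*(-6) + J) = 4*((J² + 2*J)*(-6) + J) = 4*((-12*J - 6*J²) + J) = 4*(-11*J - 6*J²) = -44*J - 24*J²)
(w + j(-31))*q(0) = (-151 - 31)*(-4*0*(11 + 6*0)) = -(-728)*0*(11 + 0) = -(-728)*0*11 = -182*0 = 0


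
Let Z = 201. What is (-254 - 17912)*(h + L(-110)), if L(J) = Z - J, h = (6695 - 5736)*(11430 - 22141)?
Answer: 186592759308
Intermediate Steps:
h = -10271849 (h = 959*(-10711) = -10271849)
L(J) = 201 - J
(-254 - 17912)*(h + L(-110)) = (-254 - 17912)*(-10271849 + (201 - 1*(-110))) = -18166*(-10271849 + (201 + 110)) = -18166*(-10271849 + 311) = -18166*(-10271538) = 186592759308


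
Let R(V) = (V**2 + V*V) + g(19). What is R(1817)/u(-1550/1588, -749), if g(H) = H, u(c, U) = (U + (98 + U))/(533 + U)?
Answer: 178280919/175 ≈ 1.0187e+6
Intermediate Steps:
u(c, U) = (98 + 2*U)/(533 + U)
R(V) = 19 + 2*V**2 (R(V) = (V**2 + V*V) + 19 = (V**2 + V**2) + 19 = 2*V**2 + 19 = 19 + 2*V**2)
R(1817)/u(-1550/1588, -749) = (19 + 2*1817**2)/((2*(49 - 749)/(533 - 749))) = (19 + 2*3301489)/((2*(-700)/(-216))) = (19 + 6602978)/((2*(-1/216)*(-700))) = 6602997/(175/27) = 6602997*(27/175) = 178280919/175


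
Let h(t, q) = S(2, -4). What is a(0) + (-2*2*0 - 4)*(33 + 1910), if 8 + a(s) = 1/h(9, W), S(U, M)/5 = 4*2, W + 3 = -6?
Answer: -311199/40 ≈ -7780.0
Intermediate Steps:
W = -9 (W = -3 - 6 = -9)
S(U, M) = 40 (S(U, M) = 5*(4*2) = 5*8 = 40)
h(t, q) = 40
a(s) = -319/40 (a(s) = -8 + 1/40 = -319/40)
a(0) + (-2*2*0 - 4)*(33 + 1910) = -319/40 + (-2*2*0 - 4)*(33 + 1910) = -319/40 + (-4*0 - 4)*1943 = -319/40 + (0 - 4)*1943 = -319/40 - 4*1943 = -319/40 - 7772 = -311199/40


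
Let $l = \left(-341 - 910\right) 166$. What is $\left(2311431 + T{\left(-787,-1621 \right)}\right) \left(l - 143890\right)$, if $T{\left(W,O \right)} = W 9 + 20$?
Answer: $-810114396608$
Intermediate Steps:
$T{\left(W,O \right)} = 20 + 9 W$ ($T{\left(W,O \right)} = 9 W + 20 = 20 + 9 W$)
$l = -207666$ ($l = \left(-1251\right) 166 = -207666$)
$\left(2311431 + T{\left(-787,-1621 \right)}\right) \left(l - 143890\right) = \left(2311431 + \left(20 + 9 \left(-787\right)\right)\right) \left(-207666 - 143890\right) = \left(2311431 + \left(20 - 7083\right)\right) \left(-351556\right) = \left(2311431 - 7063\right) \left(-351556\right) = 2304368 \left(-351556\right) = -810114396608$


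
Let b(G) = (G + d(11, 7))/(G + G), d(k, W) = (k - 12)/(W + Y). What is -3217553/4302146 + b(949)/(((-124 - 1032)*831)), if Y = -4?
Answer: -4399895287395217/5883035568432516 ≈ -0.74790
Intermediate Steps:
d(k, W) = (-12 + k)/(-4 + W) (d(k, W) = (k - 12)/(W - 4) = (-12 + k)/(-4 + W))
b(G) = (-⅓ + G)/(2*G) (b(G) = (G + (-12 + 11)/(-4 + 7))/(G + G) = (G - 1/3)/((2*G)) = (G + (⅓)*(-1))*(1/(2*G)) = (G - ⅓)*(1/(2*G)) = (-⅓ + G)*(1/(2*G)) = (-⅓ + G)/(2*G))
-3217553/4302146 + b(949)/(((-124 - 1032)*831)) = -3217553/4302146 + ((⅙)*(-1 + 3*949)/949)/(((-124 - 1032)*831)) = -3217553*1/4302146 + ((⅙)*(1/949)*(-1 + 2847))/((-1156*831)) = -3217553/4302146 + ((⅙)*(1/949)*2846)/(-960636) = -3217553/4302146 + (1423/2847)*(-1/960636) = -3217553/4302146 - 1423/2734930692 = -4399895287395217/5883035568432516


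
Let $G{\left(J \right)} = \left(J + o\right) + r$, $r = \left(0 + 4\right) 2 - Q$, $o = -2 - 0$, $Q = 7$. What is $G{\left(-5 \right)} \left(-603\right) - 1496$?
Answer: $2122$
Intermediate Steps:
$o = -2$ ($o = -2 + 0 = -2$)
$r = 1$ ($r = \left(0 + 4\right) 2 - 7 = 4 \cdot 2 - 7 = 8 - 7 = 1$)
$G{\left(J \right)} = -1 + J$ ($G{\left(J \right)} = \left(J - 2\right) + 1 = \left(-2 + J\right) + 1 = -1 + J$)
$G{\left(-5 \right)} \left(-603\right) - 1496 = \left(-1 - 5\right) \left(-603\right) - 1496 = \left(-6\right) \left(-603\right) - 1496 = 3618 - 1496 = 2122$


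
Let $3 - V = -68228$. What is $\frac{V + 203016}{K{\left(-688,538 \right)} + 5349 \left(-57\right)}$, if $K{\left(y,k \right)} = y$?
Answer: $- \frac{271247}{305581} \approx -0.88764$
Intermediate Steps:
$V = 68231$ ($V = 3 - -68228 = 3 + 68228 = 68231$)
$\frac{V + 203016}{K{\left(-688,538 \right)} + 5349 \left(-57\right)} = \frac{68231 + 203016}{-688 + 5349 \left(-57\right)} = \frac{271247}{-688 - 304893} = \frac{271247}{-305581} = 271247 \left(- \frac{1}{305581}\right) = - \frac{271247}{305581}$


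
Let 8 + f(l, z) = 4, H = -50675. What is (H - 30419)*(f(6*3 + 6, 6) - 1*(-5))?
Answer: -81094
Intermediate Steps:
f(l, z) = -4 (f(l, z) = -8 + 4 = -4)
(H - 30419)*(f(6*3 + 6, 6) - 1*(-5)) = (-50675 - 30419)*(-4 - 1*(-5)) = -81094*(-4 + 5) = -81094*1 = -81094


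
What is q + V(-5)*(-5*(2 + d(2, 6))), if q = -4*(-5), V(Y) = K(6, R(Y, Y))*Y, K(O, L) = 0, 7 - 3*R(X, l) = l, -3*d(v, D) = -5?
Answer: 20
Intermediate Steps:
d(v, D) = 5/3 (d(v, D) = -⅓*(-5) = 5/3)
R(X, l) = 7/3 - l/3
V(Y) = 0 (V(Y) = 0*Y = 0)
q = 20
q + V(-5)*(-5*(2 + d(2, 6))) = 20 + 0*(-5*(2 + 5/3)) = 20 + 0*(-5*11/3) = 20 + 0*(-55/3) = 20 + 0 = 20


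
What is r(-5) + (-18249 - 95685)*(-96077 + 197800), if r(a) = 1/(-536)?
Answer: -6212083639153/536 ≈ -1.1590e+10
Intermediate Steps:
r(a) = -1/536
r(-5) + (-18249 - 95685)*(-96077 + 197800) = -1/536 + (-18249 - 95685)*(-96077 + 197800) = -1/536 - 113934*101723 = -1/536 - 11589708282 = -6212083639153/536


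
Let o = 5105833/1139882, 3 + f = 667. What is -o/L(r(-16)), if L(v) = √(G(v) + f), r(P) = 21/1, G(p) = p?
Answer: -5105833*√685/780819170 ≈ -0.17114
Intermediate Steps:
f = 664 (f = -3 + 667 = 664)
r(P) = 21 (r(P) = 21*1 = 21)
o = 5105833/1139882 (o = 5105833*(1/1139882) = 5105833/1139882 ≈ 4.4793)
L(v) = √(664 + v) (L(v) = √(v + 664) = √(664 + v))
-o/L(r(-16)) = -5105833/(1139882*(√(664 + 21))) = -5105833/(1139882*(√685)) = -5105833*√685/685/1139882 = -5105833*√685/780819170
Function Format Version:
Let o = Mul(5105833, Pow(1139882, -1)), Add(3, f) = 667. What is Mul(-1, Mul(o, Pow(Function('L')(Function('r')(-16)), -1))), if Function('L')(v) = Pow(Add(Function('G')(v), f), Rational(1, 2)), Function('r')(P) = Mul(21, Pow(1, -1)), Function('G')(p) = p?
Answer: Mul(Rational(-5105833, 780819170), Pow(685, Rational(1, 2))) ≈ -0.17114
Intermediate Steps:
f = 664 (f = Add(-3, 667) = 664)
Function('r')(P) = 21 (Function('r')(P) = Mul(21, 1) = 21)
o = Rational(5105833, 1139882) (o = Mul(5105833, Rational(1, 1139882)) = Rational(5105833, 1139882) ≈ 4.4793)
Function('L')(v) = Pow(Add(664, v), Rational(1, 2)) (Function('L')(v) = Pow(Add(v, 664), Rational(1, 2)) = Pow(Add(664, v), Rational(1, 2)))
Mul(-1, Mul(o, Pow(Function('L')(Function('r')(-16)), -1))) = Mul(-1, Mul(Rational(5105833, 1139882), Pow(Pow(Add(664, 21), Rational(1, 2)), -1))) = Mul(-1, Mul(Rational(5105833, 1139882), Pow(Pow(685, Rational(1, 2)), -1))) = Mul(-1, Mul(Rational(5105833, 1139882), Mul(Rational(1, 685), Pow(685, Rational(1, 2))))) = Mul(-1, Mul(Rational(5105833, 780819170), Pow(685, Rational(1, 2)))) = Mul(Rational(-5105833, 780819170), Pow(685, Rational(1, 2)))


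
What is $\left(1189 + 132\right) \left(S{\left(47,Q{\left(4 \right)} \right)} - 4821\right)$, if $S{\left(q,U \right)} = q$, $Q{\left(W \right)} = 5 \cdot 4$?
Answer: $-6306454$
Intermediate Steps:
$Q{\left(W \right)} = 20$
$\left(1189 + 132\right) \left(S{\left(47,Q{\left(4 \right)} \right)} - 4821\right) = \left(1189 + 132\right) \left(47 - 4821\right) = 1321 \left(-4774\right) = -6306454$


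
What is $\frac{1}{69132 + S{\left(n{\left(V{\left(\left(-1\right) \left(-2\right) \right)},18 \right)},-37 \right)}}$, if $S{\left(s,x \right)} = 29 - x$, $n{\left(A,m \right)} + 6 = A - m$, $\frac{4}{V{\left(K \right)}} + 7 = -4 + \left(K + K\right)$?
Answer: $\frac{1}{69198} \approx 1.4451 \cdot 10^{-5}$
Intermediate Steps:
$V{\left(K \right)} = \frac{4}{-11 + 2 K}$ ($V{\left(K \right)} = \frac{4}{-7 + \left(-4 + \left(K + K\right)\right)} = \frac{4}{-7 + \left(-4 + 2 K\right)} = \frac{4}{-11 + 2 K}$)
$n{\left(A,m \right)} = -6 + A - m$ ($n{\left(A,m \right)} = -6 + \left(A - m\right) = -6 + A - m$)
$\frac{1}{69132 + S{\left(n{\left(V{\left(\left(-1\right) \left(-2\right) \right)},18 \right)},-37 \right)}} = \frac{1}{69132 + \left(29 - -37\right)} = \frac{1}{69132 + \left(29 + 37\right)} = \frac{1}{69132 + 66} = \frac{1}{69198}$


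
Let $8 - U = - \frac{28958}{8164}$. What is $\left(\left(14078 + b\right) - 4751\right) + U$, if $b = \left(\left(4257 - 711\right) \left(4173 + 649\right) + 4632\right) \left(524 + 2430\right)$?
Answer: $\frac{206237265457181}{4082} \approx 5.0524 \cdot 10^{10}$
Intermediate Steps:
$U = \frac{47135}{4082}$ ($U = 8 - - \frac{28958}{8164} = 8 - \left(-28958\right) \frac{1}{8164} = 8 - - \frac{14479}{4082} = 8 + \frac{14479}{4082} = \frac{47135}{4082} \approx 11.547$)
$b = 50523573576$ ($b = \left(3546 \cdot 4822 + 4632\right) 2954 = \left(17098812 + 4632\right) 2954 = 17103444 \cdot 2954 = 50523573576$)
$\left(\left(14078 + b\right) - 4751\right) + U = \left(\left(14078 + 50523573576\right) - 4751\right) + \frac{47135}{4082} = \left(50523587654 - 4751\right) + \frac{47135}{4082} = 50523582903 + \frac{47135}{4082} = \frac{206237265457181}{4082}$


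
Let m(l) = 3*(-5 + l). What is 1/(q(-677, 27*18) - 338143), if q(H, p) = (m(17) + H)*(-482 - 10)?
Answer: -1/22771 ≈ -4.3916e-5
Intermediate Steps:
m(l) = -15 + 3*l
q(H, p) = -17712 - 492*H (q(H, p) = ((-15 + 3*17) + H)*(-482 - 10) = ((-15 + 51) + H)*(-492) = (36 + H)*(-492) = -17712 - 492*H)
1/(q(-677, 27*18) - 338143) = 1/((-17712 - 492*(-677)) - 338143) = 1/((-17712 + 333084) - 338143) = 1/(315372 - 338143) = 1/(-22771) = -1/22771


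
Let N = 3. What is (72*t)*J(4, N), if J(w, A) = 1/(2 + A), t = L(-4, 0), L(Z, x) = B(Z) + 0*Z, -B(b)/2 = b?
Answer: 576/5 ≈ 115.20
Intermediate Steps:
B(b) = -2*b
L(Z, x) = -2*Z (L(Z, x) = -2*Z + 0*Z = -2*Z + 0 = -2*Z)
t = 8 (t = -2*(-4) = 8)
(72*t)*J(4, N) = (72*8)/(2 + 3) = 576/5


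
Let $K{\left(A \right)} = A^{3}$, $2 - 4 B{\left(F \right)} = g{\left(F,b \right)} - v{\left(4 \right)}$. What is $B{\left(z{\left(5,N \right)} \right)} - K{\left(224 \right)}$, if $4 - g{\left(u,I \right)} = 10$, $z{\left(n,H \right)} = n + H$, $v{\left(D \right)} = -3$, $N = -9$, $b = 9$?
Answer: $- \frac{44957691}{4} \approx -1.1239 \cdot 10^{7}$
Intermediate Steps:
$z{\left(n,H \right)} = H + n$
$g{\left(u,I \right)} = -6$ ($g{\left(u,I \right)} = 4 - 10 = -6$)
$B{\left(F \right)} = \frac{5}{4}$ ($B{\left(F \right)} = \frac{1}{2} - \frac{-6 - -3}{4} = \frac{1}{2} - \frac{-6 + 3}{4} = \frac{1}{2} - - \frac{3}{4} = \frac{1}{2} + \frac{3}{4} = \frac{5}{4}$)
$B{\left(z{\left(5,N \right)} \right)} - K{\left(224 \right)} = \frac{5}{4} - 224^{3} = \frac{5}{4} - 11239424 = - \frac{44957691}{4}$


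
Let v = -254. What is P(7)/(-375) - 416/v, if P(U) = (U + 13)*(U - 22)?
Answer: 1548/635 ≈ 2.4378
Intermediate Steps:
P(U) = (-22 + U)*(13 + U) (P(U) = (13 + U)*(-22 + U) = (-22 + U)*(13 + U))
P(7)/(-375) - 416/v = (-286 + 7² - 9*7)/(-375) - 416/(-254) = (-286 + 49 - 63)*(-1/375) - 416*(-1/254) = -300*(-1/375) + 208/127 = ⅘ + 208/127 = 1548/635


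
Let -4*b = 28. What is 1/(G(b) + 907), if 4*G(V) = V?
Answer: 4/3621 ≈ 0.0011047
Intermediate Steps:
b = -7 (b = -¼*28 = -7)
G(V) = V/4
1/(G(b) + 907) = 1/((¼)*(-7) + 907) = 1/(-7/4 + 907) = 1/(3621/4) = 4/3621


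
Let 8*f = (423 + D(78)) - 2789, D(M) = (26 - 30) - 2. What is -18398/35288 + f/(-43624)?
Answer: -198032865/384850928 ≈ -0.51457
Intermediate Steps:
D(M) = -6 (D(M) = -4 - 2 = -6)
f = -593/2 (f = ((423 - 6) - 2789)/8 = (417 - 2789)/8 = (⅛)*(-2372) = -593/2 ≈ -296.50)
-18398/35288 + f/(-43624) = -18398/35288 - 593/2/(-43624) = -18398*1/35288 - 593/2*(-1/43624) = -9199/17644 + 593/87248 = -198032865/384850928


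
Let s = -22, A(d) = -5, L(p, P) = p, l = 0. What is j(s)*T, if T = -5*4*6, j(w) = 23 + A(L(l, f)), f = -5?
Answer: -2160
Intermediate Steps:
j(w) = 18 (j(w) = 23 - 5 = 18)
T = -120 (T = -20*6 = -120)
j(s)*T = 18*(-120) = -2160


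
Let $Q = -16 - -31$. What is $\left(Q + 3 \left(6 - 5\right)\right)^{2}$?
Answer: $324$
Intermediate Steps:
$Q = 15$ ($Q = -16 + 31 = 15$)
$\left(Q + 3 \left(6 - 5\right)\right)^{2} = \left(15 + 3 \left(6 - 5\right)\right)^{2} = \left(15 + 3 \cdot 1\right)^{2} = \left(15 + 3\right)^{2} = 18^{2} = 324$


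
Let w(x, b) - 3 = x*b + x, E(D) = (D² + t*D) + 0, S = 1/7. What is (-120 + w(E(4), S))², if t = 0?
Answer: 477481/49 ≈ 9744.5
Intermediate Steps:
S = ⅐ ≈ 0.14286
E(D) = D² (E(D) = (D² + 0*D) + 0 = (D² + 0) + 0 = D² + 0 = D²)
w(x, b) = 3 + x + b*x (w(x, b) = 3 + (x*b + x) = 3 + (b*x + x) = 3 + (x + b*x) = 3 + x + b*x)
(-120 + w(E(4), S))² = (-120 + (3 + 4² + (⅐)*4²))² = (-120 + (3 + 16 + (⅐)*16))² = (-120 + (3 + 16 + 16/7))² = (-120 + 149/7)² = (-691/7)² = 477481/49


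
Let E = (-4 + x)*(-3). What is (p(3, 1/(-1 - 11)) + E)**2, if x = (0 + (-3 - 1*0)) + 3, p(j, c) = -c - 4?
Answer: 9409/144 ≈ 65.340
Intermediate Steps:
p(j, c) = -4 - c
x = 0 (x = (0 + (-3 + 0)) + 3 = (0 - 3) + 3 = -3 + 3 = 0)
E = 12 (E = (-4 + 0)*(-3) = -4*(-3) = 12)
(p(3, 1/(-1 - 11)) + E)**2 = ((-4 - 1/(-1 - 11)) + 12)**2 = ((-4 - 1/(-12)) + 12)**2 = ((-4 - 1*(-1/12)) + 12)**2 = ((-4 + 1/12) + 12)**2 = (-47/12 + 12)**2 = (97/12)**2 = 9409/144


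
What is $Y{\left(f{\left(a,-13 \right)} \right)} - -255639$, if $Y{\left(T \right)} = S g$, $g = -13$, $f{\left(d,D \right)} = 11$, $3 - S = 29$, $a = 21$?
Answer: $255977$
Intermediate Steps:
$S = -26$ ($S = 3 - 29 = -26$)
$Y{\left(T \right)} = 338$ ($Y{\left(T \right)} = \left(-26\right) \left(-13\right) = 338$)
$Y{\left(f{\left(a,-13 \right)} \right)} - -255639 = 338 - -255639 = 338 + 255639 = 255977$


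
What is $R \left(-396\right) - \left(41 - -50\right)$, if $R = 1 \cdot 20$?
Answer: $-8011$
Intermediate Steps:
$R = 20$
$R \left(-396\right) - \left(41 - -50\right) = 20 \left(-396\right) - \left(41 - -50\right) = -7920 - 91 = -8011$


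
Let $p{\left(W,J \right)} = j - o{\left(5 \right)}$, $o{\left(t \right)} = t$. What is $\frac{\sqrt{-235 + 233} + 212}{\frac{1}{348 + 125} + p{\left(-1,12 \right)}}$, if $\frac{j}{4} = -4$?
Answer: $- \frac{25069}{2483} - \frac{473 i \sqrt{2}}{9932} \approx -10.096 - 0.06735 i$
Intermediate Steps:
$j = -16$ ($j = 4 \left(-4\right) = -16$)
$p{\left(W,J \right)} = -21$ ($p{\left(W,J \right)} = -16 - 5 = -21$)
$\frac{\sqrt{-235 + 233} + 212}{\frac{1}{348 + 125} + p{\left(-1,12 \right)}} = \frac{\sqrt{-235 + 233} + 212}{\frac{1}{348 + 125} - 21} = \frac{\sqrt{-2} + 212}{\frac{1}{473} - 21} = \frac{i \sqrt{2} + 212}{\frac{1}{473} - 21} = \frac{212 + i \sqrt{2}}{- \frac{9932}{473}} = \left(212 + i \sqrt{2}\right) \left(- \frac{473}{9932}\right) = - \frac{25069}{2483} - \frac{473 i \sqrt{2}}{9932}$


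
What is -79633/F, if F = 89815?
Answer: -79633/89815 ≈ -0.88663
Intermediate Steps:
-79633/F = -79633/89815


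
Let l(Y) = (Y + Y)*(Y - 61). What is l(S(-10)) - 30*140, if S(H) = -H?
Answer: -5220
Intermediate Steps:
l(Y) = 2*Y*(-61 + Y) (l(Y) = (2*Y)*(-61 + Y) = 2*Y*(-61 + Y))
l(S(-10)) - 30*140 = 2*(-1*(-10))*(-61 - 1*(-10)) - 30*140 = 2*10*(-61 + 10) - 4200 = 2*10*(-51) - 4200 = -1020 - 4200 = -5220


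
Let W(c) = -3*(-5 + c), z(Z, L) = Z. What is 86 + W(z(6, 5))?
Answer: 83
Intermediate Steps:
W(c) = 15 - 3*c
86 + W(z(6, 5)) = 86 + (15 - 3*6) = 86 + (15 - 18) = 86 - 3 = 83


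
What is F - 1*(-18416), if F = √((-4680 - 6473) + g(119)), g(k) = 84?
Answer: 18416 + I*√11069 ≈ 18416.0 + 105.21*I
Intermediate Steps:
F = I*√11069 (F = √((-4680 - 6473) + 84) = √(-11153 + 84) = √(-11069) = I*√11069 ≈ 105.21*I)
F - 1*(-18416) = I*√11069 - 1*(-18416) = I*√11069 + 18416 = 18416 + I*√11069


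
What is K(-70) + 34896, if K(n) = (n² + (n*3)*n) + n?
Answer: 54426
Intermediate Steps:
K(n) = n + 4*n² (K(n) = (n² + (3*n)*n) + n = (n² + 3*n²) + n = 4*n² + n = n + 4*n²)
K(-70) + 34896 = -70*(1 + 4*(-70)) + 34896 = -70*(1 - 280) + 34896 = -70*(-279) + 34896 = 19530 + 34896 = 54426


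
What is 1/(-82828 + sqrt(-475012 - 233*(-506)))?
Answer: -41414/3430417349 - I*sqrt(357114)/6860834698 ≈ -1.2073e-5 - 8.7102e-8*I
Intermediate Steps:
1/(-82828 + sqrt(-475012 - 233*(-506))) = 1/(-82828 + sqrt(-475012 + 117898)) = 1/(-82828 + sqrt(-357114)) = 1/(-82828 + I*sqrt(357114))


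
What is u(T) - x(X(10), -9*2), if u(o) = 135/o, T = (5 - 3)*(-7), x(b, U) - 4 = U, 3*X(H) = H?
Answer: 61/14 ≈ 4.3571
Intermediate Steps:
X(H) = H/3
x(b, U) = 4 + U
T = -14 (T = 2*(-7) = -14)
u(T) - x(X(10), -9*2) = 135/(-14) - (4 - 9*2) = 135*(-1/14) - (4 - 18) = -135/14 - 1*(-14) = -135/14 + 14 = 61/14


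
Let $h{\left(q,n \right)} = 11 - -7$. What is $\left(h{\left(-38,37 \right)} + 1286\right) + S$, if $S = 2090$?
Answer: $3394$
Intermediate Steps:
$h{\left(q,n \right)} = 18$ ($h{\left(q,n \right)} = 11 + 7 = 18$)
$\left(h{\left(-38,37 \right)} + 1286\right) + S = \left(18 + 1286\right) + 2090 = 1304 + 2090 = 3394$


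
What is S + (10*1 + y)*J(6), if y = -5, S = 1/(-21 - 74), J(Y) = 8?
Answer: 3799/95 ≈ 39.990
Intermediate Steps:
S = -1/95 (S = 1/(-95) = -1/95 ≈ -0.010526)
S + (10*1 + y)*J(6) = -1/95 + (10*1 - 5)*8 = -1/95 + (10 - 5)*8 = -1/95 + 5*8 = -1/95 + 40 = 3799/95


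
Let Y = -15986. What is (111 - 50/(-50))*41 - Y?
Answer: 20578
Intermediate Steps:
(111 - 50/(-50))*41 - Y = (111 - 50/(-50))*41 - 1*(-15986) = (111 - 50*(-1/50))*41 + 15986 = (111 + 1)*41 + 15986 = 112*41 + 15986 = 4592 + 15986 = 20578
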